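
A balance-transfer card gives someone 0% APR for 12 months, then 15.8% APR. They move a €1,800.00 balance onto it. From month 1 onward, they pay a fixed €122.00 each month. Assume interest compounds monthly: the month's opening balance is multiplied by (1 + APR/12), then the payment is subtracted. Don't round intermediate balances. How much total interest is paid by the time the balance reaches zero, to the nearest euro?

€9

Promo months 1–12 at r₀ = 0%/12 = 0; months 13+ at r₁ = 15.8%/12 = 0.0131667.
After month 12 (no interest yet): B = €1,800.00 − 12·€122.00 = €336.00.
Then at r₁ with €122.00/mo: n₂ = −ln(1 − r₁·B/P)/ln(1+r₁) ≈ 2.82 → 3 more payments.
Total paid = 14·€122.00 + €100.61 = €1,808.61; interest = €1,808.61 − €1,800.00 = €8.61.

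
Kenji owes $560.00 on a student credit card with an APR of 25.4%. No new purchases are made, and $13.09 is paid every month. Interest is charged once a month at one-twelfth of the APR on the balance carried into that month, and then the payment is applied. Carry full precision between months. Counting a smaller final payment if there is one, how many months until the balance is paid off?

113 payments

Monthly rate r = 25.4%/12 = 2.11667% = 0.0211667.
Recurrence: B ← B·(1+r) − $13.09.
Month 1: interest $11.85; balance after payment $558.76.
Month 2: interest $11.83; balance after payment $557.50.
Closed form: n = −ln(1 − rB₀/P)/ln(1+r) = −ln(0.094474)/ln(1.02117) ≈ 112.645, so the balance reaches zero during payment 113.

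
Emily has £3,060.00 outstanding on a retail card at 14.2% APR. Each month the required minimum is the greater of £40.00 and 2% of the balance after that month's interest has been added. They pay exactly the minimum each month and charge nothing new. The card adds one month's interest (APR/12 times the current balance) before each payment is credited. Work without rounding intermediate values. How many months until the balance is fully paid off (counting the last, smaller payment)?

Monthly rate r = 14.2%/12 = 1.18333% = 0.0118333.
While 2% of the post-interest balance exceeds £40.00, each month B ← (B·(1+r))·(1 − 0.02), i.e. B shrinks by the factor (1+r)·0.98 = 0.9916.
This holds for months 1–52. Entering month 53 the balance is £1,973.08; 2% of the post-interest balance is now below £40.00, so the flat £40.00 minimum applies from here.
From month 53 a fixed £40.00 at rate r clears £1,973.08 in 75 more payments. Total: 52 + 75 = 127 months.

127 months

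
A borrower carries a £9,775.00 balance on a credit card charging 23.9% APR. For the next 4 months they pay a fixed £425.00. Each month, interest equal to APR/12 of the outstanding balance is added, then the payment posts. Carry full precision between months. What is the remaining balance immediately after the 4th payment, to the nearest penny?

Monthly rate r = 23.9%/12 = 1.99167% = 0.0199167.
Each month: B ← B·(1+r) − £425.00.
Month 1: interest £194.69; balance after payment £9,544.69.
Month 2: interest £190.10; balance after payment £9,309.78.
Month 3: interest £185.42; balance after payment £9,070.20.
Month 4: interest £180.65; balance after payment £8,825.85.

£8,825.85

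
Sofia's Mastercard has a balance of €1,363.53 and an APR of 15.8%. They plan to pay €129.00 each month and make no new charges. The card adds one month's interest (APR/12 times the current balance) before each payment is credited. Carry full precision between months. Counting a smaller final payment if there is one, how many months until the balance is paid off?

12 months

Monthly rate r = 15.8%/12 = 1.31667% = 0.0131667.
Recurrence: B ← B·(1+r) − €129.00.
Month 1: interest €17.95; balance after payment €1,252.48.
Month 2: interest €16.49; balance after payment €1,139.97.
Closed form: n = −ln(1 − rB₀/P)/ln(1+r) = −ln(0.86083)/ln(1.01317) ≈ 11.457, so the balance reaches zero during payment 12.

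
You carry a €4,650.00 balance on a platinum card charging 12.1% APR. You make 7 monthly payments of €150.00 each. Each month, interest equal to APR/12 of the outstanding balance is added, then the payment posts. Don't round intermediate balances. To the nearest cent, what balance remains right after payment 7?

€3,906.01

Monthly rate r = 12.1%/12 = 1.00833% = 0.0100833.
Each month: B ← B·(1+r) − €150.00.
Month 1: interest €46.89; balance after payment €4,546.89.
Month 2: interest €45.85; balance after payment €4,442.74.
Month 3: interest €44.80; balance after payment €4,337.53.
Month 4: interest €43.74; balance after payment €4,231.27.
Month 5: interest €42.67; balance after payment €4,123.93.
Month 6: interest €41.58; balance after payment €4,015.52.
Month 7: interest €40.49; balance after payment €3,906.01.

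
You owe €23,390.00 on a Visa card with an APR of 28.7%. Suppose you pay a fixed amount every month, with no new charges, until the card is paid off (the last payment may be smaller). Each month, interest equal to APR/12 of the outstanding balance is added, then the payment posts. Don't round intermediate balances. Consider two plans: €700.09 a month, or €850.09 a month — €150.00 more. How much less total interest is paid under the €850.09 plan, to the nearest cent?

Monthly rate r = 28.7%/12 = 2.39167% = 0.0239167.
At €700.09/mo: n = ⌈−ln(1 − rB₀/P)/ln(1+r)⌉ = 68 payments (last €627.91); total interest = total paid − €23,390.00 = €24,143.94.
At €850.09/mo: 46 payments (last €345.57); total interest €15,209.62.
Interest saved = €24,143.94 − €15,209.62 = €8,934.32.

€8,934.32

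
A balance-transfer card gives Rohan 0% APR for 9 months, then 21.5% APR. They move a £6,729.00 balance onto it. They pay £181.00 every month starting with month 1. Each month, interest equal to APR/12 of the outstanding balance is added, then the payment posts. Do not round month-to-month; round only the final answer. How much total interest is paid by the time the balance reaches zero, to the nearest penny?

Promo months 1–9 at r₀ = 0%/12 = 0; months 10+ at r₁ = 21.5%/12 = 0.0179167.
After month 9 (no interest yet): B = £6,729.00 − 9·£181.00 = £5,100.00.
Then at r₁ with £181.00/mo: n₂ = −ln(1 − r₁·B/P)/ln(1+r₁) ≈ 39.58 → 40 more payments.
Total paid = 48·£181.00 + £105.36 = £8,793.36; interest = £8,793.36 − £6,729.00 = £2,064.36.

£2,064.36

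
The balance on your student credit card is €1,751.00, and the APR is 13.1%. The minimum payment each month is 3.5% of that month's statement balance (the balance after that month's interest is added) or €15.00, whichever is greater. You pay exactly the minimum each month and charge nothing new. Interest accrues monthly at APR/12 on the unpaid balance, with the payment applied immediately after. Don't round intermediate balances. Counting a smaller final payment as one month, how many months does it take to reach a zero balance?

Monthly rate r = 13.1%/12 = 1.09167% = 0.0109167.
While 3.5% of the post-interest balance exceeds €15.00, each month B ← (B·(1+r))·(1 − 0.035), i.e. B shrinks by the factor (1+r)·0.965 = 0.97553.
This holds for months 1–58. Entering month 59 the balance is €416.26; 3.5% of the post-interest balance is now below €15.00, so the flat €15.00 minimum applies from here.
From month 59 a fixed €15.00 at rate r clears €416.26 in 34 more payments. Total: 58 + 34 = 92 months.

92 months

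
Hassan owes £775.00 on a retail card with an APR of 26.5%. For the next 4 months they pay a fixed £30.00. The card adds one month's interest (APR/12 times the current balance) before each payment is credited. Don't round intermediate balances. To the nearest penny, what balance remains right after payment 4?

Monthly rate r = 26.5%/12 = 2.20833% = 0.0220833.
Each month: B ← B·(1+r) − £30.00.
Month 1: interest £17.11; balance after payment £762.11.
Month 2: interest £16.83; balance after payment £748.94.
Month 3: interest £16.54; balance after payment £735.48.
Month 4: interest £16.24; balance after payment £721.73.

£721.73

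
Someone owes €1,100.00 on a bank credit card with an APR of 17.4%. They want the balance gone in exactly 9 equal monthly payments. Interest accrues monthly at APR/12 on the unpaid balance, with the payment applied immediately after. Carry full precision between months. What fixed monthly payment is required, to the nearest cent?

Monthly rate r = 17.4%/12 = 1.45% = 0.0145.
Level-payment amortization: P = B₀·r / (1 − (1+r)^(−n)) = 1100.00·0.0145 / (1 − 1.0145^(−9)).
Denominator 1 − (1+r)^(−9) = 0.121520689.
P = 15.95 / 0.121520689 ≈ 131.25.

€131.25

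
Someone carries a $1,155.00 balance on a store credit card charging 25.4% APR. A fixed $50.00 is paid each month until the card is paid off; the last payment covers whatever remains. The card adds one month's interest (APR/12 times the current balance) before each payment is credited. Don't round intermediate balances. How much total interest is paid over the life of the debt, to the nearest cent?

$447.47

Monthly rate r = 25.4%/12 = 2.11667% = 0.0211667.
Payoff takes n = ⌈−ln(1 − rB₀/P)/ln(1+r)⌉ = ⌈32.049⌉ = 33 payments; the last is $2.47.
Total paid = 32·$50.00 + $2.47 = $1,602.47.
Total interest = total paid − principal = $1,602.47 − $1,155.00 = $447.47.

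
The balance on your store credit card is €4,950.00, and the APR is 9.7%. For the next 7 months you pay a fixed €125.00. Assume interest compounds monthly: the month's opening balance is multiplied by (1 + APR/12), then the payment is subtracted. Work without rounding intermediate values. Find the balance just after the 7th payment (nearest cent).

€4,340.46

Monthly rate r = 9.7%/12 = 0.808333% = 0.00808333.
Each month: B ← B·(1+r) − €125.00.
Month 1: interest €40.01; balance after payment €4,865.01.
Month 2: interest €39.33; balance after payment €4,779.34.
Month 3: interest €38.63; balance after payment €4,692.97.
Month 4: interest €37.93; balance after payment €4,605.91.
Month 5: interest €37.23; balance after payment €4,518.14.
Month 6: interest €36.52; balance after payment €4,429.66.
Month 7: interest €35.81; balance after payment €4,340.46.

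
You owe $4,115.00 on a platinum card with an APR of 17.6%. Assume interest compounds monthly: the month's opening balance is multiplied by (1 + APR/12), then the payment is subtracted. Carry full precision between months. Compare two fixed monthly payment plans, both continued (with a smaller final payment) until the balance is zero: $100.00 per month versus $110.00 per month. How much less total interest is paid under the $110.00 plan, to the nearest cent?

Monthly rate r = 17.6%/12 = 1.46667% = 0.0146667.
At $100.00/mo: n = ⌈−ln(1 − rB₀/P)/ln(1+r)⌉ = 64 payments (last $54.26); total interest = total paid − $4,115.00 = $2,239.26.
At $110.00/mo: 55 payments (last $70.45); total interest $1,895.45.
Interest saved = $2,239.26 − $1,895.45 = $343.81.

$343.81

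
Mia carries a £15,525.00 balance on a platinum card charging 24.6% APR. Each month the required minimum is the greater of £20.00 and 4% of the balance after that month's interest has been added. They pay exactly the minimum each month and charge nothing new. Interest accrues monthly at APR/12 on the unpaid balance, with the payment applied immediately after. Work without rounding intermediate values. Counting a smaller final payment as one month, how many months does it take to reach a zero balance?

Monthly rate r = 24.6%/12 = 2.05% = 0.0205.
While 4% of the post-interest balance exceeds £20.00, each month B ← (B·(1+r))·(1 − 0.04), i.e. B shrinks by the factor (1+r)·0.96 = 0.97968.
This holds for months 1–169. Entering month 170 the balance is £483.36; 4% of the post-interest balance is now below £20.00, so the flat £20.00 minimum applies from here.
From month 170 a fixed £20.00 at rate r clears £483.36 in 34 more payments. Total: 169 + 34 = 203 months.

203 months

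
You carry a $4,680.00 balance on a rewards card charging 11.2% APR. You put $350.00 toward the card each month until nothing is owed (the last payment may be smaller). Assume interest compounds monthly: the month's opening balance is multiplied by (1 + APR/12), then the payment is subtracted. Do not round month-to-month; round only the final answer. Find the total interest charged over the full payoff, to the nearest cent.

Monthly rate r = 11.2%/12 = 0.933333% = 0.00933333.
Payoff takes n = ⌈−ln(1 − rB₀/P)/ln(1+r)⌉ = ⌈14.349⌉ = 15 payments; the last is $122.52.
Total paid = 14·$350.00 + $122.52 = $5,022.52.
Total interest = total paid − principal = $5,022.52 − $4,680.00 = $342.52.

$342.52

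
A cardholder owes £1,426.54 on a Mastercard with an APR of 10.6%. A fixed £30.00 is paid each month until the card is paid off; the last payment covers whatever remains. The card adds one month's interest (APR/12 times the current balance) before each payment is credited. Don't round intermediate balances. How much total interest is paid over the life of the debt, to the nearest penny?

Monthly rate r = 10.6%/12 = 0.883333% = 0.00883333.
Payoff takes n = ⌈−ln(1 − rB₀/P)/ln(1+r)⌉ = ⌈61.946⌉ = 62 payments; the last is £28.40.
Total paid = 61·£30.00 + £28.40 = £1,858.40.
Total interest = total paid − principal = £1,858.40 − £1,426.54 = £431.86.

£431.86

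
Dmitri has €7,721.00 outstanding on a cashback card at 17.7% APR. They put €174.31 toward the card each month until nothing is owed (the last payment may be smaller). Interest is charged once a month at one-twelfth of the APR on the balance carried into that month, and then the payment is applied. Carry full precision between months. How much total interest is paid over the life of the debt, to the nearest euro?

Monthly rate r = 17.7%/12 = 1.475% = 0.01475.
Payoff takes n = ⌈−ln(1 − rB₀/P)/ln(1+r)⌉ = ⌈72.354⌉ = 73 payments; the last is €62.01.
Total paid = 72·€174.31 + €62.01 = €12,612.33.
Total interest = total paid − principal = €12,612.33 − €7,721.00 = €4,891.33.

€4,891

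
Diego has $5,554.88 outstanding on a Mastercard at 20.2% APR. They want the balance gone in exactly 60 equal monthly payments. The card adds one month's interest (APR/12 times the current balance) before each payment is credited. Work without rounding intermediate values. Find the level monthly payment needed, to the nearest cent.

$147.79

Monthly rate r = 20.2%/12 = 1.68333% = 0.0168333.
Level-payment amortization: P = B₀·r / (1 − (1+r)^(−n)) = 5554.88·0.0168333 / (1 − 1.01683^(−60)).
Denominator 1 − (1+r)^(−60) = 0.632706263.
P = 93.5071 / 0.632706263 ≈ 147.79.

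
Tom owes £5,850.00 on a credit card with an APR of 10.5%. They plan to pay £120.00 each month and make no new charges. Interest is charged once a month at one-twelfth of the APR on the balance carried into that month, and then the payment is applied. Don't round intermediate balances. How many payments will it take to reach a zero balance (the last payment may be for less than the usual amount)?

64 months

Monthly rate r = 10.5%/12 = 0.875% = 0.00875.
Recurrence: B ← B·(1+r) − £120.00.
Month 1: interest £51.19; balance after payment £5,781.19.
Month 2: interest £50.59; balance after payment £5,711.77.
Closed form: n = −ln(1 − rB₀/P)/ln(1+r) = −ln(0.57344)/ln(1.00875) ≈ 63.833, so the balance reaches zero during payment 64.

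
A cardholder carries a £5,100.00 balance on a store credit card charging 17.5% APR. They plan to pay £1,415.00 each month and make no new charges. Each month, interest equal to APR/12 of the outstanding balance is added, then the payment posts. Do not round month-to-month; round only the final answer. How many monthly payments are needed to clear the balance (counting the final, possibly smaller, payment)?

Monthly rate r = 17.5%/12 = 1.45833% = 0.0145833.
Recurrence: B ← B·(1+r) − £1,415.00.
Month 1: interest £74.38; balance after payment £3,759.38.
Month 2: interest £54.82; balance after payment £2,399.20.
Month 3: interest £34.99; balance after payment £1,019.19.
Month 4: interest £14.86; balance after payment £0.00.

4 payments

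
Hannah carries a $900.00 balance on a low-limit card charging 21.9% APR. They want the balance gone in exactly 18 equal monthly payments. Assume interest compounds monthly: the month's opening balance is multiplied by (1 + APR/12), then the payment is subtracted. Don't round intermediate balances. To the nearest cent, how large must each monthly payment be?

$59.11

Monthly rate r = 21.9%/12 = 1.825% = 0.01825.
Level-payment amortization: P = B₀·r / (1 − (1+r)^(−n)) = 900.00·0.01825 / (1 − 1.01825^(−18)).
Denominator 1 − (1+r)^(−18) = 0.277861562.
P = 16.425 / 0.277861562 ≈ 59.11.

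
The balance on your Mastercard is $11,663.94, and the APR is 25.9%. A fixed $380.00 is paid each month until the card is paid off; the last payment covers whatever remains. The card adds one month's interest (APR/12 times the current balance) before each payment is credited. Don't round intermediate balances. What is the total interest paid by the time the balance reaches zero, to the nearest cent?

$7,665.37

Monthly rate r = 25.9%/12 = 2.15833% = 0.0215833.
Payoff takes n = ⌈−ln(1 − rB₀/P)/ln(1+r)⌉ = ⌈50.865⌉ = 51 payments; the last is $329.31.
Total paid = 50·$380.00 + $329.31 = $19,329.31.
Total interest = total paid − principal = $19,329.31 − $11,663.94 = $7,665.37.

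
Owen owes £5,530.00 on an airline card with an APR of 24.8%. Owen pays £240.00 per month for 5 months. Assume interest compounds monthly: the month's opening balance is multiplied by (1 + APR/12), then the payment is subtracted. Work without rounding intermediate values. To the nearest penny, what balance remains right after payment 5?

£4,874.91

Monthly rate r = 24.8%/12 = 2.06667% = 0.0206667.
Each month: B ← B·(1+r) − £240.00.
Month 1: interest £114.29; balance after payment £5,404.29.
Month 2: interest £111.69; balance after payment £5,275.98.
Month 3: interest £109.04; balance after payment £5,145.01.
Month 4: interest £106.33; balance after payment £5,011.34.
Month 5: interest £103.57; balance after payment £4,874.91.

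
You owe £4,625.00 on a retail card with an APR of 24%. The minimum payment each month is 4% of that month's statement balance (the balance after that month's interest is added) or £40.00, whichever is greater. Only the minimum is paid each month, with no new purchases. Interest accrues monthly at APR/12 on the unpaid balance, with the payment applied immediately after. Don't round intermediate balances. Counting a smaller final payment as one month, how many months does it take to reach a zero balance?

Monthly rate r = 24%/12 = 2% = 0.02.
While 4% of the post-interest balance exceeds £40.00, each month B ← (B·(1+r))·(1 − 0.04), i.e. B shrinks by the factor (1+r)·0.96 = 0.9792.
This holds for months 1–74. Entering month 75 the balance is £976.33; 4% of the post-interest balance is now below £40.00, so the flat £40.00 minimum applies from here.
From month 75 a fixed £40.00 at rate r clears £976.33 in 34 more payments. Total: 74 + 34 = 108 months.

108 months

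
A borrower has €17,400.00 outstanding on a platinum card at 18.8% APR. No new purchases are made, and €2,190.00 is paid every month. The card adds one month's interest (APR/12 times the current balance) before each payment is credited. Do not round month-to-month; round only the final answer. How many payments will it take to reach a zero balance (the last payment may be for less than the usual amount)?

Monthly rate r = 18.8%/12 = 1.56667% = 0.0156667.
Recurrence: B ← B·(1+r) − €2,190.00.
Month 1: interest €272.60; balance after payment €15,482.60.
Month 2: interest €242.56; balance after payment €13,535.16.
Closed form: n = −ln(1 − rB₀/P)/ln(1+r) = −ln(0.87553)/ln(1.01567) ≈ 8.551, so the balance reaches zero during payment 9.

9 payments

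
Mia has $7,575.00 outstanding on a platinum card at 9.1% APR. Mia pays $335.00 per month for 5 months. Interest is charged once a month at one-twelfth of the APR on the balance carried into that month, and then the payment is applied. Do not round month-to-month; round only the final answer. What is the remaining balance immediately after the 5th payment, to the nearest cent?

$6,166.01

Monthly rate r = 9.1%/12 = 0.758333% = 0.00758333.
Each month: B ← B·(1+r) − $335.00.
Month 1: interest $57.44; balance after payment $7,297.44.
Month 2: interest $55.34; balance after payment $7,017.78.
Month 3: interest $53.22; balance after payment $6,736.00.
Month 4: interest $51.08; balance after payment $6,452.08.
Month 5: interest $48.93; balance after payment $6,166.01.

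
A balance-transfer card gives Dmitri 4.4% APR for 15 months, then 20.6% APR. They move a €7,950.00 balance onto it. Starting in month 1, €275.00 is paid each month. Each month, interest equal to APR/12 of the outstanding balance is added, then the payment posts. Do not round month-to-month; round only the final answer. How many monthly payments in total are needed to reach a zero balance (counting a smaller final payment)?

33 payments

Promo months 1–15 at r₀ = 4.4%/12 = 0.00366667; months 16+ at r₁ = 20.6%/12 = 0.0171667.
After month 15: iterate B ← B·(1+r₀) − €275.00 for 15 months → €4,166.08.
Then at r₁ with €275.00/mo: n₂ = −ln(1 − r₁·B/P)/ln(1+r₁) ≈ 17.70 → 18 more payments.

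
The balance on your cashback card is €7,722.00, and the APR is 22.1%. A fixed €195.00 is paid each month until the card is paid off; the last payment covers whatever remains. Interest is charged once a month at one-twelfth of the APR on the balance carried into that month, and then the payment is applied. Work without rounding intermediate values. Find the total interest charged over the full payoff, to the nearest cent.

Monthly rate r = 22.1%/12 = 1.84167% = 0.0184167.
Payoff takes n = ⌈−ln(1 − rB₀/P)/ln(1+r)⌉ = ⌈71.606⌉ = 72 payments; the last is €118.56.
Total paid = 71·€195.00 + €118.56 = €13,963.56.
Total interest = total paid − principal = €13,963.56 − €7,722.00 = €6,241.56.

€6,241.56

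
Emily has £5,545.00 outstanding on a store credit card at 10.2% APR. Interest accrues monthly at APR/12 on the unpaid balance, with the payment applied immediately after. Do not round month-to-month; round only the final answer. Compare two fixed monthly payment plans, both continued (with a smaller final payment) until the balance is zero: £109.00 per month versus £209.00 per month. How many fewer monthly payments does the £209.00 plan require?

Monthly rate r = 10.2%/12 = 0.85% = 0.0085.
At £109.00/mo: n = ⌈−ln(1 − rB₀/P)/ln(1+r)⌉ = 67 payments (last £99.50); total interest = total paid − £5,545.00 = £1,748.50.
At £209.00/mo: 31 payments (last £40.48); total interest £765.48.
Payments saved = 67 − 31 = 36.

36 fewer payments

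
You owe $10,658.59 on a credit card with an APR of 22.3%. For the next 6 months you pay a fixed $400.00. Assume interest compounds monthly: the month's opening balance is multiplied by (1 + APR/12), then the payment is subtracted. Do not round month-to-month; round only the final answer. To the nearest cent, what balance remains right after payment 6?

Monthly rate r = 22.3%/12 = 1.85833% = 0.0185833.
Each month: B ← B·(1+r) − $400.00.
Month 1: interest $198.07; balance after payment $10,456.66.
Month 2: interest $194.32; balance after payment $10,250.98.
Month 3: interest $190.50; balance after payment $10,041.48.
Month 4: interest $186.60; balance after payment $9,828.08.
Month 5: interest $182.64; balance after payment $9,610.72.
Month 6: interest $178.60; balance after payment $9,389.32.

$9,389.32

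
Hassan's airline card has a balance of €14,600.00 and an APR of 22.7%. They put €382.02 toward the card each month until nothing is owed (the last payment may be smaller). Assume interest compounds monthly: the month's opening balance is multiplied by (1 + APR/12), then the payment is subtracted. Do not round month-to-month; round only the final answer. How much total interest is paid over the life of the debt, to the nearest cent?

Monthly rate r = 22.7%/12 = 1.89167% = 0.0189167.
Payoff takes n = ⌈−ln(1 − rB₀/P)/ln(1+r)⌉ = ⌈68.494⌉ = 69 payments; the last is €189.62.
Total paid = 68·€382.02 + €189.62 = €26,166.98.
Total interest = total paid − principal = €26,166.98 − €14,600.00 = €11,566.98.

€11,566.98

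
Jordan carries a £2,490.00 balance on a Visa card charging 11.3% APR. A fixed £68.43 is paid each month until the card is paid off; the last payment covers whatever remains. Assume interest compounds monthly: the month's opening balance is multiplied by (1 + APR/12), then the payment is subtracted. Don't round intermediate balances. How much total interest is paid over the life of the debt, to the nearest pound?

Monthly rate r = 11.3%/12 = 0.941667% = 0.00941667.
Payoff takes n = ⌈−ln(1 − rB₀/P)/ln(1+r)⌉ = ⌈44.762⌉ = 45 payments; the last is £52.21.
Total paid = 44·£68.43 + £52.21 = £3,063.13.
Total interest = total paid − principal = £3,063.13 − £2,490.00 = £573.13.

£573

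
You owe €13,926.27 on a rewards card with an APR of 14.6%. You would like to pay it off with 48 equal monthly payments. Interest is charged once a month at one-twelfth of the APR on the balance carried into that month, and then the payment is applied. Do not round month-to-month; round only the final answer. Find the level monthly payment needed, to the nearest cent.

Monthly rate r = 14.6%/12 = 1.21667% = 0.0121667.
Level-payment amortization: P = B₀·r / (1 − (1+r)^(−n)) = 13926.27·0.0121667 / (1 − 1.01217^(−48)).
Denominator 1 − (1+r)^(−48) = 0.44036802.
P = 169.436 / 0.44036802 ≈ 384.76.

€384.76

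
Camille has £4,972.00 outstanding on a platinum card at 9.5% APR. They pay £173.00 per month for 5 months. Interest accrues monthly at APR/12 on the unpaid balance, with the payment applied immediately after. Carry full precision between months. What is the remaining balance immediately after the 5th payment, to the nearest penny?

£4,293.14

Monthly rate r = 9.5%/12 = 0.791667% = 0.00791667.
Each month: B ← B·(1+r) − £173.00.
Month 1: interest £39.36; balance after payment £4,838.36.
Month 2: interest £38.30; balance after payment £4,703.67.
Month 3: interest £37.24; balance after payment £4,567.90.
Month 4: interest £36.16; balance after payment £4,431.07.
Month 5: interest £35.08; balance after payment £4,293.14.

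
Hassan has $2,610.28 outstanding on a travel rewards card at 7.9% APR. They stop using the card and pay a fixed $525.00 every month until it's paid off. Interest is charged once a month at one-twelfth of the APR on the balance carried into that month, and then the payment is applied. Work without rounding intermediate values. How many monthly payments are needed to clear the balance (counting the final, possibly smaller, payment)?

Monthly rate r = 7.9%/12 = 0.658333% = 0.00658333.
Recurrence: B ← B·(1+r) − $525.00.
Month 1: interest $17.18; balance after payment $2,102.46.
Month 2: interest $13.84; balance after payment $1,591.31.
Month 3: interest $10.48; balance after payment $1,076.78.
Month 4: interest $7.09; balance after payment $558.87.
Month 5: interest $3.68; balance after payment $37.55.
Month 6: interest $0.25; balance after payment $0.00.

6 payments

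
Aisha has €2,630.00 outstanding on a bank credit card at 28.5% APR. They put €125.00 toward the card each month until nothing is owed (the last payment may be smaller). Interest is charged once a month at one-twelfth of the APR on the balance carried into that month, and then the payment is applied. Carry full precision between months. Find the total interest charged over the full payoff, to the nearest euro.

Monthly rate r = 28.5%/12 = 2.375% = 0.02375.
Payoff takes n = ⌈−ln(1 − rB₀/P)/ln(1+r)⌉ = ⌈29.505⌉ = 30 payments; the last is €63.47.
Total paid = 29·€125.00 + €63.47 = €3,688.47.
Total interest = total paid − principal = €3,688.47 − €2,630.00 = €1,058.47.

€1,058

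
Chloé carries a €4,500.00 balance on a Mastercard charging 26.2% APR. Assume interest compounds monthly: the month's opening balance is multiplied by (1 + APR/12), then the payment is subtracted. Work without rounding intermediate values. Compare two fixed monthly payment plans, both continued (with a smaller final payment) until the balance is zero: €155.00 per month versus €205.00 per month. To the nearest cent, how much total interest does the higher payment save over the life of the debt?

€1,017.37

Monthly rate r = 26.2%/12 = 2.18333% = 0.0218333.
At €155.00/mo: n = ⌈−ln(1 − rB₀/P)/ln(1+r)⌉ = 47 payments (last €81.10); total interest = total paid − €4,500.00 = €2,711.10.
At €205.00/mo: 31 payments (last €43.73); total interest €1,693.73.
Interest saved = €2,711.10 − €1,693.73 = €1,017.37.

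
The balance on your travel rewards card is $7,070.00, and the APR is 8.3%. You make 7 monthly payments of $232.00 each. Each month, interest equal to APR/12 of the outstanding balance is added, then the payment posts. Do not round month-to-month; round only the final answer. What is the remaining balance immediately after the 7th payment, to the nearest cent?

Monthly rate r = 8.3%/12 = 0.691667% = 0.00691667.
Each month: B ← B·(1+r) − $232.00.
Month 1: interest $48.90; balance after payment $6,886.90.
Month 2: interest $47.63; balance after payment $6,702.54.
Month 3: interest $46.36; balance after payment $6,516.89.
Month 4: interest $45.08; balance after payment $6,329.97.
Month 5: interest $43.78; balance after payment $6,141.75.
Month 6: interest $42.48; balance after payment $5,952.23.
Month 7: interest $41.17; balance after payment $5,761.40.

$5,761.40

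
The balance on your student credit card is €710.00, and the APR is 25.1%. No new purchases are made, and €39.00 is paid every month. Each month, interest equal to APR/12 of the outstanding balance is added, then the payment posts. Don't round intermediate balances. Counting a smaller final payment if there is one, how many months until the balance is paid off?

24 months

Monthly rate r = 25.1%/12 = 2.09167% = 0.0209167.
Recurrence: B ← B·(1+r) − €39.00.
Month 1: interest €14.85; balance after payment €685.85.
Month 2: interest €14.35; balance after payment €661.20.
Closed form: n = −ln(1 − rB₀/P)/ln(1+r) = −ln(0.61921)/ln(1.02092) ≈ 23.154, so the balance reaches zero during payment 24.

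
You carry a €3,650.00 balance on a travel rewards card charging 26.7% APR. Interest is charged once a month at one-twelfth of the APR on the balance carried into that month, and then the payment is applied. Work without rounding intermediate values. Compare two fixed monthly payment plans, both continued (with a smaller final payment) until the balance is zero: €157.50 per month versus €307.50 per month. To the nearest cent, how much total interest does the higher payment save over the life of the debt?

€902.99

Monthly rate r = 26.7%/12 = 2.225% = 0.02225.
At €157.50/mo: n = ⌈−ln(1 − rB₀/P)/ln(1+r)⌉ = 33 payments (last €148.40); total interest = total paid − €3,650.00 = €1,538.40.
At €307.50/mo: 14 payments (last €287.91); total interest €635.41.
Interest saved = €1,538.40 − €635.41 = €902.99.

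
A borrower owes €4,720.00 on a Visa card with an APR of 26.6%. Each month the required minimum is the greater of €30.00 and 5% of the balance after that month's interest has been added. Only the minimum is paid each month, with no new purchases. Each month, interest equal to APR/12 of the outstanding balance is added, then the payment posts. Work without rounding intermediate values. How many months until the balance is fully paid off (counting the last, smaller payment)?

97 months

Monthly rate r = 26.6%/12 = 2.21667% = 0.0221667.
While 5% of the post-interest balance exceeds €30.00, each month B ← (B·(1+r))·(1 − 0.05), i.e. B shrinks by the factor (1+r)·0.95 = 0.97106.
This holds for months 1–71. Entering month 72 the balance is €586.62; 5% of the post-interest balance is now below €30.00, so the flat €30.00 minimum applies from here.
From month 72 a fixed €30.00 at rate r clears €586.62 in 26 more payments. Total: 71 + 26 = 97 months.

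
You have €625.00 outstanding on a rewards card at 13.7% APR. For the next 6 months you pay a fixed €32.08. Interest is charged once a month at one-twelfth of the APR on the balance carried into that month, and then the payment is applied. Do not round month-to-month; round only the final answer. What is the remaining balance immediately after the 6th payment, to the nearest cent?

€471.00

Monthly rate r = 13.7%/12 = 1.14167% = 0.0114167.
Each month: B ← B·(1+r) − €32.08.
Month 1: interest €7.14; balance after payment €600.06.
Month 2: interest €6.85; balance after payment €574.83.
Month 3: interest €6.56; balance after payment €549.31.
Month 4: interest €6.27; balance after payment €523.50.
Month 5: interest €5.98; balance after payment €497.40.
Month 6: interest €5.68; balance after payment €471.00.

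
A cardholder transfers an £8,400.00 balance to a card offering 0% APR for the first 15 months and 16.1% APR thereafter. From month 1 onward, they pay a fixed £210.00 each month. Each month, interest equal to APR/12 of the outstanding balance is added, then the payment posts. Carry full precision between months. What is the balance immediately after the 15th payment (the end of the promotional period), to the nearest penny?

£5,250.00

Promo months 1–15 at r₀ = 0%/12 = 0; months 16+ at r₁ = 16.1%/12 = 0.0134167.
After month 15 (no interest yet): B = £8,400.00 − 15·£210.00 = £5,250.00.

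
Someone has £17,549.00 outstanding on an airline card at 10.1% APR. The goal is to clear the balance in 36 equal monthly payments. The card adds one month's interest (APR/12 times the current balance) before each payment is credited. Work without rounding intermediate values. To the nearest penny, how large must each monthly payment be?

£567.08

Monthly rate r = 10.1%/12 = 0.841667% = 0.00841667.
Level-payment amortization: P = B₀·r / (1 − (1+r)^(−n)) = 17549.00·0.00841667 / (1 − 1.00842^(−36)).
Denominator 1 − (1+r)^(−36) = 0.260463755.
P = 147.704 / 0.260463755 ≈ 567.08.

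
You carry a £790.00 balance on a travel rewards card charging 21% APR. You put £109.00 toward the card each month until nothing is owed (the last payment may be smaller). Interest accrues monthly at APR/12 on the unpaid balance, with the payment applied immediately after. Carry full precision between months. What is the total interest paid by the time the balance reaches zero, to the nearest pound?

Monthly rate r = 21%/12 = 1.75% = 0.0175.
Payoff takes n = ⌈−ln(1 − rB₀/P)/ln(1+r)⌉ = ⌈7.818⌉ = 8 payments; the last is £89.30.
Total paid = 7·£109.00 + £89.30 = £852.30.
Total interest = total paid − principal = £852.30 − £790.00 = £62.30.

£62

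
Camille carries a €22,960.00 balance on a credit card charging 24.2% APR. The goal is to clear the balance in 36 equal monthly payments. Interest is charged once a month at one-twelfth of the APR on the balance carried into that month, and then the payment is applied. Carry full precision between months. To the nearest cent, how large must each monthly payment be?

Monthly rate r = 24.2%/12 = 2.01667% = 0.0201667.
Level-payment amortization: P = B₀·r / (1 − (1+r)^(−n)) = 22960.00·0.0201667 / (1 − 1.02017^(−36)).
Denominator 1 − (1+r)^(−36) = 0.512651816.
P = 463.027 / 0.512651816 ≈ 903.20.

€903.20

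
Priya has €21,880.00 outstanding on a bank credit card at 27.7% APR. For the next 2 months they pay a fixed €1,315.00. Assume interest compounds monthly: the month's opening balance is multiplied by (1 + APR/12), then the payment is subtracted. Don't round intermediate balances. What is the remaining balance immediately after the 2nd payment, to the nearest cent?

€20,241.43

Monthly rate r = 27.7%/12 = 2.30833% = 0.0230833.
Each month: B ← B·(1+r) − €1,315.00.
Month 1: interest €505.06; balance after payment €21,070.06.
Month 2: interest €486.37; balance after payment €20,241.43.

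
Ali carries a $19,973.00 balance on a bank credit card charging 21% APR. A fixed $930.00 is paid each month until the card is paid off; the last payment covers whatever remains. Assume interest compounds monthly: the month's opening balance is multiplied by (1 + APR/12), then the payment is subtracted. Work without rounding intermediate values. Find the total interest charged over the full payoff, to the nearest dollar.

Monthly rate r = 21%/12 = 1.75% = 0.0175.
Payoff takes n = ⌈−ln(1 − rB₀/P)/ln(1+r)⌉ = ⌈27.169⌉ = 28 payments; the last is $158.14.
Total paid = 27·$930.00 + $158.14 = $25,268.14.
Total interest = total paid − principal = $25,268.14 − $19,973.00 = $5,295.14.

$5,295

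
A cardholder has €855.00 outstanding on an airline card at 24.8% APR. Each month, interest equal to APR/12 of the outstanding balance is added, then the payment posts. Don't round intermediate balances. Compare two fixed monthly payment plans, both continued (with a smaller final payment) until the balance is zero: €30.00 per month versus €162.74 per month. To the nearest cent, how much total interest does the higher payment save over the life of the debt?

€389.30

Monthly rate r = 24.8%/12 = 2.06667% = 0.0206667.
At €30.00/mo: n = ⌈−ln(1 − rB₀/P)/ln(1+r)⌉ = 44 payments (last €14.09); total interest = total paid − €855.00 = €449.09.
At €162.74/mo: 6 payments (last €101.09); total interest €59.79.
Interest saved = €449.09 − €59.79 = €389.30.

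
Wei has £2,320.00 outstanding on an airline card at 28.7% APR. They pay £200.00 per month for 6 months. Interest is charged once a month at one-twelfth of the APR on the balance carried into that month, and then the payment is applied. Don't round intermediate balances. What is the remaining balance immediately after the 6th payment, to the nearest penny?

Monthly rate r = 28.7%/12 = 2.39167% = 0.0239167.
Each month: B ← B·(1+r) − £200.00.
Month 1: interest £55.49; balance after payment £2,175.49.
Month 2: interest £52.03; balance after payment £2,027.52.
Month 3: interest £48.49; balance after payment £1,876.01.
Month 4: interest £44.87; balance after payment £1,720.88.
Month 5: interest £41.16; balance after payment £1,562.03.
Month 6: interest £37.36; balance after payment £1,399.39.

£1,399.39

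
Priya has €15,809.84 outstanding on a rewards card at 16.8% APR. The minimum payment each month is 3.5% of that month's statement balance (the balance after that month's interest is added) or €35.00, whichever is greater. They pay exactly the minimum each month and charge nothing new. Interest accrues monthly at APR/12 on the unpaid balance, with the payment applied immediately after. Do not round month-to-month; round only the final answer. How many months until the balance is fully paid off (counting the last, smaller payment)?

164 months

Monthly rate r = 16.8%/12 = 1.4% = 0.014.
While 3.5% of the post-interest balance exceeds €35.00, each month B ← (B·(1+r))·(1 − 0.035), i.e. B shrinks by the factor (1+r)·0.965 = 0.97851.
This holds for months 1–128. Entering month 129 the balance is €980.13; 3.5% of the post-interest balance is now below €35.00, so the flat €35.00 minimum applies from here.
From month 129 a fixed €35.00 at rate r clears €980.13 in 36 more payments. Total: 128 + 36 = 164 months.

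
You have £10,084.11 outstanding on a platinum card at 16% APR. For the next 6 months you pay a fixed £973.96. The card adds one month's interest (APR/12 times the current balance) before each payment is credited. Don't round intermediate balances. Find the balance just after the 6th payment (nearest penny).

Monthly rate r = 16%/12 = 1.33333% = 0.0133333.
Each month: B ← B·(1+r) − £973.96.
Month 1: interest £134.45; balance after payment £9,244.60.
Month 2: interest £123.26; balance after payment £8,393.91.
Month 3: interest £111.92; balance after payment £7,531.86.
Month 4: interest £100.42; balance after payment £6,658.33.
Month 5: interest £88.78; balance after payment £5,773.15.
Month 6: interest £76.98; balance after payment £4,876.16.

£4,876.16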